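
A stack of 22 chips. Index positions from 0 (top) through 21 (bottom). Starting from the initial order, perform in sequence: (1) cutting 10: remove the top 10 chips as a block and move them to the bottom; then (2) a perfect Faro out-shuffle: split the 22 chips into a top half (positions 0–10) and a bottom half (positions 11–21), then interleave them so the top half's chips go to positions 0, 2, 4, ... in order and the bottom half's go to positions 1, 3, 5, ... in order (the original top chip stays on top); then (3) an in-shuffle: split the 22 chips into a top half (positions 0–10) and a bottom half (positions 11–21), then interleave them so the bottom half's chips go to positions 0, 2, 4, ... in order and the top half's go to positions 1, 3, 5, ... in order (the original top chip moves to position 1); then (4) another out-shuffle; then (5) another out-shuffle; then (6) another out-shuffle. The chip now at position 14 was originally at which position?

Undo the operations in reverse order, starting from position 14:
  undo op 6 (out-shuffle, from top half): 14 ← 7
  undo op 5 (out-shuffle, from bottom half): 7 ← 14
  undo op 4 (out-shuffle, from top half): 14 ← 7
  undo op 3 (in-shuffle, from top half): 7 ← 3
  undo op 2 (out-shuffle, from bottom half): 3 ← 12
  undo op 1 (cut 10): 12 ← 0
So the chip at position 14 came from original position 0.

0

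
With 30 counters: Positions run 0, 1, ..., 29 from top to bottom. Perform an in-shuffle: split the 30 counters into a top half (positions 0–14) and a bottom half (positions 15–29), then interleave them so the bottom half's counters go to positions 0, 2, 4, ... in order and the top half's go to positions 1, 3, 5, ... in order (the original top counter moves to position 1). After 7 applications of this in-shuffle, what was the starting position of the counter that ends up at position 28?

Work backwards from position 28, undoing one in-shuffle at a time:
28 ← 29 ← 14 ← 22 ← 26 ← 28 ← 29 ← 14
So the counter now at position 28 started at position 14.

14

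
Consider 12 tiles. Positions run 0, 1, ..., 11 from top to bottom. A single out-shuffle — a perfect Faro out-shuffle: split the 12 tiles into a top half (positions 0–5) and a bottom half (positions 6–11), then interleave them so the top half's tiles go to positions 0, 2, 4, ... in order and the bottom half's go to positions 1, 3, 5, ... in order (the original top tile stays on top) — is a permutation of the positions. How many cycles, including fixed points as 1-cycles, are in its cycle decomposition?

3

Trace each unvisited position around until it returns:
(0) (1 2 4 8 5 10 9 7 3 6) (11)
3 cycles in total.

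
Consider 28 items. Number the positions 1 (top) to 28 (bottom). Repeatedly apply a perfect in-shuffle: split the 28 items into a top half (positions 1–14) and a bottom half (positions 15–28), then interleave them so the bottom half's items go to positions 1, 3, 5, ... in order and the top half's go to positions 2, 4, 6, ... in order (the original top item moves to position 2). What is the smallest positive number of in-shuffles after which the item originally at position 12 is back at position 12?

28

Follow position 12 under repeated in-shuffles:
12 → 24 → 19 → 9 → 18 → 7 → 14 → 28 → ... → 12 (length 28)
It first returns after 28 in-shuffles.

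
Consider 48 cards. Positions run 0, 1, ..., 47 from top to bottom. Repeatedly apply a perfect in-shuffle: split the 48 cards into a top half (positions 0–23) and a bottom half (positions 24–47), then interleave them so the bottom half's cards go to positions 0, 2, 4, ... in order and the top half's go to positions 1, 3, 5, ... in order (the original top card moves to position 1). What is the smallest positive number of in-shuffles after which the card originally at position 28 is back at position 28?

21

Follow position 28 under repeated in-shuffles:
28 → 8 → 17 → 35 → 22 → 45 → 42 → 36 → ... → 28 (length 21)
It first returns after 21 in-shuffles.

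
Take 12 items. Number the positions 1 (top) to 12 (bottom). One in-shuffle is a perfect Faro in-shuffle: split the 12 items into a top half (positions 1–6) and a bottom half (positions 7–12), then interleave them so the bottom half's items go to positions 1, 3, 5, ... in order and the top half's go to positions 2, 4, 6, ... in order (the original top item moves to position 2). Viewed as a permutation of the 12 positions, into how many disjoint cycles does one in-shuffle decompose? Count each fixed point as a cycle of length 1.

1

Trace each unvisited position around until it returns:
(1 2 4 8 3 6 ... len 12)
1 cycle in total.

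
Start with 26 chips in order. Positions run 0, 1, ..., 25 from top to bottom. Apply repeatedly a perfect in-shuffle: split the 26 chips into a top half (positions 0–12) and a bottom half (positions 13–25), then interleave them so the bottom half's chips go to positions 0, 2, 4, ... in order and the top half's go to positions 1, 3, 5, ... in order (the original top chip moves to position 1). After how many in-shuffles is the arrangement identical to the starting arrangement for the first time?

The in-shuffle permutes the 26 positions with cycle lengths [2, 6, 18].
Every chip is home exactly when every cycle has completed a whole number of laps, i.e. after lcm(2, 6, 18) = 18 in-shuffles.

18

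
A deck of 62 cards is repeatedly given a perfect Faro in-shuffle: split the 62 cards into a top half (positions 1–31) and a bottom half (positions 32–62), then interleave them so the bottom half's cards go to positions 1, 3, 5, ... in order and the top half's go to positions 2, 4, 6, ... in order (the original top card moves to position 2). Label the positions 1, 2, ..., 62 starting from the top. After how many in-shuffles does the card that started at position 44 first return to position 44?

6

Follow position 44 under repeated in-shuffles:
44 → 25 → 50 → 37 → 11 → 22 → 44
It first returns after 6 in-shuffles.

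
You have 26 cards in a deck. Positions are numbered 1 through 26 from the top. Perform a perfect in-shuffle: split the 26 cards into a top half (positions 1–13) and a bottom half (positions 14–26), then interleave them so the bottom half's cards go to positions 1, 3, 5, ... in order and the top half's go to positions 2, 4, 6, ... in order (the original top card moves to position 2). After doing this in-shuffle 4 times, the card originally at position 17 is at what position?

2

Track the card's position through each in-shuffle:
17 → 7 → 14 → 1 → 2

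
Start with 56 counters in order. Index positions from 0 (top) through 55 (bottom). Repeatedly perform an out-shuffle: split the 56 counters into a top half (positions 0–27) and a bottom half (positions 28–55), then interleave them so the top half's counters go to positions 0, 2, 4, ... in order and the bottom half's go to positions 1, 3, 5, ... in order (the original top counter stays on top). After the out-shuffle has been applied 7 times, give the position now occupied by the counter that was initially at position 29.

Track the counter's position through each out-shuffle:
29 → 3 → 6 → 12 → 24 → 48 → 41 → 27

27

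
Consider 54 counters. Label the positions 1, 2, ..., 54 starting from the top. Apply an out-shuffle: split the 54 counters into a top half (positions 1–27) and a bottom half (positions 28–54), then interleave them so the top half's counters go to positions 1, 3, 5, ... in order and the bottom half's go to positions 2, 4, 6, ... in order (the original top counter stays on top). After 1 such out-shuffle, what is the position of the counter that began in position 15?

29

Track the counter's position through each out-shuffle:
15 → 29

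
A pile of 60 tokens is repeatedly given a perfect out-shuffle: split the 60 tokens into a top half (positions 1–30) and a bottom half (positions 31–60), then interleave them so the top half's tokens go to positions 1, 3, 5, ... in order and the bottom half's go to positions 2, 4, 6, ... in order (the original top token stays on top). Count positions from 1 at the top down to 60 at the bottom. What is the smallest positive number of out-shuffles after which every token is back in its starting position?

58

The out-shuffle permutes the 60 positions with cycle lengths [1, 1, 58].
Every token is home exactly when every cycle has completed a whole number of laps, i.e. after lcm(1, 58) = 58 out-shuffles.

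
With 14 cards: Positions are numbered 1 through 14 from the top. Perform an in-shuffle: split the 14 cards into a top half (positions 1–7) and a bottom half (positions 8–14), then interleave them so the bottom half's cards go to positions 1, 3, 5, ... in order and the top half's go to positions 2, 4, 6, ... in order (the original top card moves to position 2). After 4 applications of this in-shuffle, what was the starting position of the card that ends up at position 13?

13

Work backwards from position 13, undoing one in-shuffle at a time:
13 ← 14 ← 7 ← 11 ← 13
So the card now at position 13 started at position 13.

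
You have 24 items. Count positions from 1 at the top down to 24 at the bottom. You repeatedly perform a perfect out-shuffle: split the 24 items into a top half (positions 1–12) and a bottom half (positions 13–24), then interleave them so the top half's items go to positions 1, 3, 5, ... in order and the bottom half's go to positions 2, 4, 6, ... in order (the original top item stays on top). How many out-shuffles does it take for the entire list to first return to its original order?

The out-shuffle permutes the 24 positions with cycle lengths [1, 1, 11, 11].
Every item is home exactly when every cycle has completed a whole number of laps, i.e. after lcm(1, 11) = 11 out-shuffles.

11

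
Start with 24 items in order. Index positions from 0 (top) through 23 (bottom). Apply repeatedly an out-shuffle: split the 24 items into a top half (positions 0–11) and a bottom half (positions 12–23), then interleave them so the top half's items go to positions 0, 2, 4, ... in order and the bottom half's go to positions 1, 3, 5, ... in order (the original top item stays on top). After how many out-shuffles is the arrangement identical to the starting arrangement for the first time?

11

The out-shuffle permutes the 24 positions with cycle lengths [1, 1, 11, 11].
Every item is home exactly when every cycle has completed a whole number of laps, i.e. after lcm(1, 11) = 11 out-shuffles.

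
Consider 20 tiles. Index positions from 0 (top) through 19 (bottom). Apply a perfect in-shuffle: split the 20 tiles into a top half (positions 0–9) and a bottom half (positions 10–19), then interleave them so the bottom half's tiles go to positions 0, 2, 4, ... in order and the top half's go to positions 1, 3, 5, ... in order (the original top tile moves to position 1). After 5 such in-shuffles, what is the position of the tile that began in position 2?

Track the tile's position through each in-shuffle:
2 → 5 → 11 → 2 → 5 → 11

11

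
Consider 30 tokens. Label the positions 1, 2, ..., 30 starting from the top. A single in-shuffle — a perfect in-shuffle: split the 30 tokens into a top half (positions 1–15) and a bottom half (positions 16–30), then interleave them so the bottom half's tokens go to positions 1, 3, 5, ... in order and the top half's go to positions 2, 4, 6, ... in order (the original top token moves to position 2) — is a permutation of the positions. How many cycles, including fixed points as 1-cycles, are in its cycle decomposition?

6

Trace each unvisited position around until it returns:
(1 2 4 8 16) (3 6 12 24 17) (5 10 20 9 18) (7 14 28 25 19) (11 22 13 26 21) (15 30 29 27 23)
6 cycles in total.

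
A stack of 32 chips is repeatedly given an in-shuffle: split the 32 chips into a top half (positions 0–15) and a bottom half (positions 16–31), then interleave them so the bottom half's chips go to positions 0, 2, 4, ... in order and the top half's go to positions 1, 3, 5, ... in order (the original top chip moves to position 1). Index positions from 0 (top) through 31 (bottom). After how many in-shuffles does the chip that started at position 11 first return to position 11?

10

Follow position 11 under repeated in-shuffles:
11 → 23 → 14 → 29 → 26 → 20 → 8 → 17 → 2 → 5 → 11
It first returns after 10 in-shuffles.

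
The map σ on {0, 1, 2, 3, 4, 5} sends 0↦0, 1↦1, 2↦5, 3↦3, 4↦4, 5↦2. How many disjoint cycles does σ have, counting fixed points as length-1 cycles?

Cycle decomposition: (0) (1) (2 5) (3) (4).
5 cycles.

5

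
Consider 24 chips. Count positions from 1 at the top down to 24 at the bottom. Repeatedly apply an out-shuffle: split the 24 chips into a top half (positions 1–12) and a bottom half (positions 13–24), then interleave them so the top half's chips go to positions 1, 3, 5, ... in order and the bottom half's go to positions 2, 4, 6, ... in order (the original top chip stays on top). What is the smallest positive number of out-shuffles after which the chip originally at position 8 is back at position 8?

11

Follow position 8 under repeated out-shuffles:
8 → 15 → 6 → 11 → 21 → 18 → 12 → 23 → 22 → 20 → 16 → 8
It first returns after 11 out-shuffles.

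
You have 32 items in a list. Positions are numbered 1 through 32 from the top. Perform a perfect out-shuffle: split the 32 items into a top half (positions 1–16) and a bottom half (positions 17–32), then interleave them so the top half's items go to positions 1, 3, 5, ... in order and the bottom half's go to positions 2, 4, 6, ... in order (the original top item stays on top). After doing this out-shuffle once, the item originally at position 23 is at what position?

14

Track the item's position through each out-shuffle:
23 → 14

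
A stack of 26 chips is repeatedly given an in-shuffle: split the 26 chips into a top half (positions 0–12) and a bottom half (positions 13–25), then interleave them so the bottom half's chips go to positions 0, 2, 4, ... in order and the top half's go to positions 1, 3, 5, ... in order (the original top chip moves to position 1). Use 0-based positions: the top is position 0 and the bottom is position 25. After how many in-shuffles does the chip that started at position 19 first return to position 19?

18

Follow position 19 under repeated in-shuffles:
19 → 12 → 25 → 24 → 22 → 18 → 10 → 21 → 16 → 6 → 13 → 0 → 1 → 3 → 7 → 15 → 4 → 9 → 19
It first returns after 18 in-shuffles.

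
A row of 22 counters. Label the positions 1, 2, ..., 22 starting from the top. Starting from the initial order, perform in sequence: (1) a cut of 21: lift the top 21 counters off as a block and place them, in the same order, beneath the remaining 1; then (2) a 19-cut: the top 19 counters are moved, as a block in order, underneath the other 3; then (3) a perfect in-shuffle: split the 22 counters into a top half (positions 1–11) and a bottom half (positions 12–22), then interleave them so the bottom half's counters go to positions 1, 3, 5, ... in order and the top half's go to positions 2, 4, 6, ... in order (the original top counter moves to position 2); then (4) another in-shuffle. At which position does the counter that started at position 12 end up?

Track the counter from position 12 forward through each operation:
  after op 1 (cut 21): 12 → 13
  after op 2 (cut 19): 13 → 16
  after op 3 (in-shuffle): 16 → 9
  after op 4 (in-shuffle): 9 → 18

18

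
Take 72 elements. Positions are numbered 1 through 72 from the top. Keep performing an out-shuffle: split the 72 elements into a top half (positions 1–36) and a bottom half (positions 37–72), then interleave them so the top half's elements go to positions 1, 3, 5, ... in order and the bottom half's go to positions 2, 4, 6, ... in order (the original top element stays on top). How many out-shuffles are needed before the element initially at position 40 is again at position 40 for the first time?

Follow position 40 under repeated out-shuffles:
40 → 8 → 15 → 29 → 57 → 42 → 12 → 23 → ... → 40 (length 35)
It first returns after 35 out-shuffles.

35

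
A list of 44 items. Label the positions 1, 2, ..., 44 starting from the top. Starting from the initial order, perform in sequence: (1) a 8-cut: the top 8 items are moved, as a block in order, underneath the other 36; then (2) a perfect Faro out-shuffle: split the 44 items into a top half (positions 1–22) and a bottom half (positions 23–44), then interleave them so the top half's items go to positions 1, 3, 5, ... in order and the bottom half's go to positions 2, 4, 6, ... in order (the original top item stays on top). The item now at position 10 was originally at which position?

35

Undo the operations in reverse order, starting from position 10:
  undo op 2 (out-shuffle, from bottom half): 10 ← 27
  undo op 1 (cut 8): 27 ← 35
So the item at position 10 came from original position 35.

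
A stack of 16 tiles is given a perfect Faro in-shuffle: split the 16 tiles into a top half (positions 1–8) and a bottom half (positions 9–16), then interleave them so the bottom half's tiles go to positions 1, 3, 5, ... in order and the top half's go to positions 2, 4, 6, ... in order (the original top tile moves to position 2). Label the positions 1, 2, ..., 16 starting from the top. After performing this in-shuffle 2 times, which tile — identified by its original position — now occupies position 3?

Work backwards from position 3, undoing one in-shuffle at a time:
3 ← 10 ← 5
So the tile now at position 3 started at position 5.

5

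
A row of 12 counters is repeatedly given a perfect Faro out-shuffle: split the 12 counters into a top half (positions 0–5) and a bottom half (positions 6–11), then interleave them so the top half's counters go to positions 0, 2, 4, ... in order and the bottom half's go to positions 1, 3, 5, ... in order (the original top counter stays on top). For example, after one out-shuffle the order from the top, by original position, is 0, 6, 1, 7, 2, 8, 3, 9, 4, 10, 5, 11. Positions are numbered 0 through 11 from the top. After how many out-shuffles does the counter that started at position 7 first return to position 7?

Follow position 7 under repeated out-shuffles:
7 → 3 → 6 → 1 → 2 → 4 → 8 → 5 → 10 → 9 → 7
It first returns after 10 out-shuffles.

10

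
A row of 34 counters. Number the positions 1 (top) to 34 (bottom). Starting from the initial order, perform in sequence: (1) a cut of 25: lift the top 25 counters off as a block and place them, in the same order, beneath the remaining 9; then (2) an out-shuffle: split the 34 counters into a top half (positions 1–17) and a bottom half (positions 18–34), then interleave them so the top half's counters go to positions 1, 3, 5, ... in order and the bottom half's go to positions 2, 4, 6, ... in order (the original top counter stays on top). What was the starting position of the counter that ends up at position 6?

11

Undo the operations in reverse order, starting from position 6:
  undo op 2 (out-shuffle, from bottom half): 6 ← 20
  undo op 1 (cut 25): 20 ← 11
So the counter at position 6 came from original position 11.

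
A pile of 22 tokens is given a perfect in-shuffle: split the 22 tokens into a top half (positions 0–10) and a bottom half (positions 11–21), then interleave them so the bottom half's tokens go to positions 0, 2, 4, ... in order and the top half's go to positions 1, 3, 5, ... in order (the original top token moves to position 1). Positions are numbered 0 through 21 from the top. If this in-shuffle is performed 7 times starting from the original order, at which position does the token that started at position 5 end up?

Track the token's position through each in-shuffle:
5 → 11 → 0 → 1 → 3 → 7 → 15 → 8

8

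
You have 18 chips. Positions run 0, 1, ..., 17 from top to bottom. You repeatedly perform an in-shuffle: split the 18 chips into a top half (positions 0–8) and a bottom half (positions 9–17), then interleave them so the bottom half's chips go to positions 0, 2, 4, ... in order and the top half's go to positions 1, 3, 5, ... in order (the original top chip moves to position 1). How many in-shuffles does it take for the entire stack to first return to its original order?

The in-shuffle permutes the 18 positions with cycle lengths [18].
Every chip is home exactly when every cycle has completed a whole number of laps, i.e. after lcm(18) = 18 in-shuffles.

18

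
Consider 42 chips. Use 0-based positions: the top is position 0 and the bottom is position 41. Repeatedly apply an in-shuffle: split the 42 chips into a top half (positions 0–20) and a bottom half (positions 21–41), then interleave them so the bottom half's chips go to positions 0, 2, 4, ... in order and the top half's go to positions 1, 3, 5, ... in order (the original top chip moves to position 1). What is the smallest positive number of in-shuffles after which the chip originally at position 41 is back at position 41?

Follow position 41 under repeated in-shuffles:
41 → 40 → 38 → 34 → 26 → 10 → 21 → 0 → 1 → 3 → 7 → 15 → 31 → 20 → 41
It first returns after 14 in-shuffles.

14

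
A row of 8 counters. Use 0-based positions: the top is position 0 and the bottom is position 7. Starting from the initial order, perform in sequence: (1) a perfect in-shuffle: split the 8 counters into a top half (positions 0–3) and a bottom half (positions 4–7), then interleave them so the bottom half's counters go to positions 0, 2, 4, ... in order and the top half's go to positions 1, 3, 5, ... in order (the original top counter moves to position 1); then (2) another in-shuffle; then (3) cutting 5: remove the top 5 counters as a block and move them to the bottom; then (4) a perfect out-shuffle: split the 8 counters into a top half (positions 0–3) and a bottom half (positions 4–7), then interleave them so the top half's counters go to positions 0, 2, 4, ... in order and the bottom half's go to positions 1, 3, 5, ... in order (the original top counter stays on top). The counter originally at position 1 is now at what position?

Track the counter from position 1 forward through each operation:
  after op 1 (in-shuffle): 1 → 3
  after op 2 (in-shuffle): 3 → 7
  after op 3 (cut 5): 7 → 2
  after op 4 (out-shuffle): 2 → 4

4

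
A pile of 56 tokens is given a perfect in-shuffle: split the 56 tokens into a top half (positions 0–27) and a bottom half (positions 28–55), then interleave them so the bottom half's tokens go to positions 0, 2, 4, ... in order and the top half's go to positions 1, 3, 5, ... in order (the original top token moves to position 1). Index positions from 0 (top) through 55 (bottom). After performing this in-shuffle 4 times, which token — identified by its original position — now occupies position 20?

11

Work backwards from position 20, undoing one in-shuffle at a time:
20 ← 38 ← 47 ← 23 ← 11
So the token now at position 20 started at position 11.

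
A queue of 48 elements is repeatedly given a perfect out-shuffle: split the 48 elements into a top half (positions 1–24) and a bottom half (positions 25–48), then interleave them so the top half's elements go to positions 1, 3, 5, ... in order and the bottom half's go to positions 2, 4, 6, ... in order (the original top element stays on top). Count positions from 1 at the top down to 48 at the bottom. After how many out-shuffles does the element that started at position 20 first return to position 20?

Follow position 20 under repeated out-shuffles:
20 → 39 → 30 → 12 → 23 → 45 → 42 → 36 → ... → 20 (length 23)
It first returns after 23 out-shuffles.

23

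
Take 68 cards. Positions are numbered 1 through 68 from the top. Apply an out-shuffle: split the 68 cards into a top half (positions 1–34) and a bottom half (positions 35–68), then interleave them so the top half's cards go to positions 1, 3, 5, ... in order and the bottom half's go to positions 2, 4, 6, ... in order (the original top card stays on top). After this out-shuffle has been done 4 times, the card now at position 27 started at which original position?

11

Work backwards from position 27, undoing one out-shuffle at a time:
27 ← 14 ← 41 ← 21 ← 11
So the card now at position 27 started at position 11.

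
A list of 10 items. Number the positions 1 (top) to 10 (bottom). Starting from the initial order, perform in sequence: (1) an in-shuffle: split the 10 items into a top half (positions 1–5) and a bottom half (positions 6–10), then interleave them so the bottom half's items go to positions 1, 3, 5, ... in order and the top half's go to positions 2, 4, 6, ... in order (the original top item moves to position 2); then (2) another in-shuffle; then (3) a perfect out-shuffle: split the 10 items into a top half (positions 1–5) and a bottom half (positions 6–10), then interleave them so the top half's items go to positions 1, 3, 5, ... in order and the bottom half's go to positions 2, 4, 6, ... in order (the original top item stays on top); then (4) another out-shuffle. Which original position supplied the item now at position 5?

Undo the operations in reverse order, starting from position 5:
  undo op 4 (out-shuffle, from top half): 5 ← 3
  undo op 3 (out-shuffle, from top half): 3 ← 2
  undo op 2 (in-shuffle, from top half): 2 ← 1
  undo op 1 (in-shuffle, from bottom half): 1 ← 6
So the item at position 5 came from original position 6.

6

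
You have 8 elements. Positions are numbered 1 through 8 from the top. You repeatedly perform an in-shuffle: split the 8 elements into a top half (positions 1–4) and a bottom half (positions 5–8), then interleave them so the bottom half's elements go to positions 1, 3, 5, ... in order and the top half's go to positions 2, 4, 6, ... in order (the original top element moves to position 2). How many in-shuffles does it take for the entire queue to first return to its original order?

6

The in-shuffle permutes the 8 positions with cycle lengths [2, 6].
Every element is home exactly when every cycle has completed a whole number of laps, i.e. after lcm(2, 6) = 6 in-shuffles.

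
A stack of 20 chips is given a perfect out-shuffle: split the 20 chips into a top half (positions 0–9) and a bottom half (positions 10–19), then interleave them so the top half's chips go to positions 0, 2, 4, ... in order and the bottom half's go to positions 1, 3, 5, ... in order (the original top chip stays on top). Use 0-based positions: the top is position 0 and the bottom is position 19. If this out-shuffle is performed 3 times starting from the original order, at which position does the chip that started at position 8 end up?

7

Track the chip's position through each out-shuffle:
8 → 16 → 13 → 7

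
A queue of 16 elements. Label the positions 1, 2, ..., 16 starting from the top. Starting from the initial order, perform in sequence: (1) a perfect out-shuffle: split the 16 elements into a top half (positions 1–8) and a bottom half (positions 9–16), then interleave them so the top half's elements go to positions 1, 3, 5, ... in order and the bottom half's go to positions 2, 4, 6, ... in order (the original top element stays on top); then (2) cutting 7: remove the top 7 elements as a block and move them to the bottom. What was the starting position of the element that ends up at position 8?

Undo the operations in reverse order, starting from position 8:
  undo op 2 (cut 7): 8 ← 15
  undo op 1 (out-shuffle, from top half): 15 ← 8
So the element at position 8 came from original position 8.

8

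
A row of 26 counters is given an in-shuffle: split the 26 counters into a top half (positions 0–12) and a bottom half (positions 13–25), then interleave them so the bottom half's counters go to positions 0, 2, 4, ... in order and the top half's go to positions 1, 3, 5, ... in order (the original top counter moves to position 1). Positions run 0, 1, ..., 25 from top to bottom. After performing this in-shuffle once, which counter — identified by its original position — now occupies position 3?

1

Work backwards from position 3, undoing one in-shuffle at a time:
3 ← 1
So the counter now at position 3 started at position 1.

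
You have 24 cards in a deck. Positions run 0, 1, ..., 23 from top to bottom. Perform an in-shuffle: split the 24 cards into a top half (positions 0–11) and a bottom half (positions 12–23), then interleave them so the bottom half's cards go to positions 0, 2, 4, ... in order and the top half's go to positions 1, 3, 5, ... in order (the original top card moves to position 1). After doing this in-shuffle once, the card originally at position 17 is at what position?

10

Track the card's position through each in-shuffle:
17 → 10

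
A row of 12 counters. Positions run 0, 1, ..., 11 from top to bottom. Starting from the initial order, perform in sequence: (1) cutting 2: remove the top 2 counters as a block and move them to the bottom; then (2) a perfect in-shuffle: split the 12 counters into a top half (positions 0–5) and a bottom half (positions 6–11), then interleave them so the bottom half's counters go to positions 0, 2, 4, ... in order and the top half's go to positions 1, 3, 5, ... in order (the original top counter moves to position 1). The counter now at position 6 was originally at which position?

11

Undo the operations in reverse order, starting from position 6:
  undo op 2 (in-shuffle, from bottom half): 6 ← 9
  undo op 1 (cut 2): 9 ← 11
So the counter at position 6 came from original position 11.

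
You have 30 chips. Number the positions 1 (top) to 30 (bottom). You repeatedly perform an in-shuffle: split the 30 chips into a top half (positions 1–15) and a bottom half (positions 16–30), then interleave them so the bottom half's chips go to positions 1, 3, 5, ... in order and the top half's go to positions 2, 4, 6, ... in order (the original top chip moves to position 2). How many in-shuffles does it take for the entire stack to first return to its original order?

The in-shuffle permutes the 30 positions with cycle lengths [5, 5, 5, 5, 5, 5].
Every chip is home exactly when every cycle has completed a whole number of laps, i.e. after lcm(5) = 5 in-shuffles.

5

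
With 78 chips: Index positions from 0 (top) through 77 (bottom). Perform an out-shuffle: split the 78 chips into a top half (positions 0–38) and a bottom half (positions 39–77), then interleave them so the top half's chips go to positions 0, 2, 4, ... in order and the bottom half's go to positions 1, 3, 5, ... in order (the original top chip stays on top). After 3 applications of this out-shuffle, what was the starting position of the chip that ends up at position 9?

30

Work backwards from position 9, undoing one out-shuffle at a time:
9 ← 43 ← 60 ← 30
So the chip now at position 9 started at position 30.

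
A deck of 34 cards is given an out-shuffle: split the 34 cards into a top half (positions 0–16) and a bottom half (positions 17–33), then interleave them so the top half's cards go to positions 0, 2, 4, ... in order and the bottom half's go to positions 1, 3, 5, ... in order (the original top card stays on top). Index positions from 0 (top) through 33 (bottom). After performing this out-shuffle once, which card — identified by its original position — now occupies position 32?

Work backwards from position 32, undoing one out-shuffle at a time:
32 ← 16
So the card now at position 32 started at position 16.

16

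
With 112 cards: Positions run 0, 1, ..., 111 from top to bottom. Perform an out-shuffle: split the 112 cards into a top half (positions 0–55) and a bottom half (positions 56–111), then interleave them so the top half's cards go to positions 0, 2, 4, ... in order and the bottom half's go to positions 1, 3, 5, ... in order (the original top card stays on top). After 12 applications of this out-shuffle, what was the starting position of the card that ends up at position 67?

Work backwards from position 67, undoing one out-shuffle at a time:
67 ← 89 ← 100 ← 50 ← 25 ← 68 ← 34 ← 17 ← 64 ← 32 ← 16 ← 8 ← 4
So the card now at position 67 started at position 4.

4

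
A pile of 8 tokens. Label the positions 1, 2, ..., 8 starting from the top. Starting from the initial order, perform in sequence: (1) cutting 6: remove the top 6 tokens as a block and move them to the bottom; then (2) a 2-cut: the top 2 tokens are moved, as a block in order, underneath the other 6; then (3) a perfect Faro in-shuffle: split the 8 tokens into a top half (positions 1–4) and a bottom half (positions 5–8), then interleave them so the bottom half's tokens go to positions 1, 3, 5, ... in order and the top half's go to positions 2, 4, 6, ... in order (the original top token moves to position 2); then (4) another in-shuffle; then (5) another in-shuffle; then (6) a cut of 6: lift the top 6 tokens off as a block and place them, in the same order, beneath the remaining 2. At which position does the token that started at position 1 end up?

Track the token from position 1 forward through each operation:
  after op 1 (cut 6): 1 → 3
  after op 2 (cut 2): 3 → 1
  after op 3 (in-shuffle): 1 → 2
  after op 4 (in-shuffle): 2 → 4
  after op 5 (in-shuffle): 4 → 8
  after op 6 (cut 6): 8 → 2

2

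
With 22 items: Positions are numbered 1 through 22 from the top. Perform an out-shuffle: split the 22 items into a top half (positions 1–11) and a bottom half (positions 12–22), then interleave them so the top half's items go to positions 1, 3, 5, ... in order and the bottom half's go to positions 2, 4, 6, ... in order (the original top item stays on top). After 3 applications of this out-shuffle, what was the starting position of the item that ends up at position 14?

Work backwards from position 14, undoing one out-shuffle at a time:
14 ← 18 ← 20 ← 21
So the item now at position 14 started at position 21.

21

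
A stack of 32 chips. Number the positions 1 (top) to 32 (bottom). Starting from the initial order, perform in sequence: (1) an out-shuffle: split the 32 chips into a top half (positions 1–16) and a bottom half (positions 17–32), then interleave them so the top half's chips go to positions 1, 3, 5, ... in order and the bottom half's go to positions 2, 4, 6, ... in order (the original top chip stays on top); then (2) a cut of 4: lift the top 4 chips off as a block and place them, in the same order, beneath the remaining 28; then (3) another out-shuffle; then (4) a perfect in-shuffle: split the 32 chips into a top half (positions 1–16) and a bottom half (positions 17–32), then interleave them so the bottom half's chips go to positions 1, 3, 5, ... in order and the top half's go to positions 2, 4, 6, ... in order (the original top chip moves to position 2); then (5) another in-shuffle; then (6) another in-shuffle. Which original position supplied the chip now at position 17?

Undo the operations in reverse order, starting from position 17:
  undo op 6 (in-shuffle, from bottom half): 17 ← 25
  undo op 5 (in-shuffle, from bottom half): 25 ← 29
  undo op 4 (in-shuffle, from bottom half): 29 ← 31
  undo op 3 (out-shuffle, from top half): 31 ← 16
  undo op 2 (cut 4): 16 ← 20
  undo op 1 (out-shuffle, from bottom half): 20 ← 26
So the chip at position 17 came from original position 26.

26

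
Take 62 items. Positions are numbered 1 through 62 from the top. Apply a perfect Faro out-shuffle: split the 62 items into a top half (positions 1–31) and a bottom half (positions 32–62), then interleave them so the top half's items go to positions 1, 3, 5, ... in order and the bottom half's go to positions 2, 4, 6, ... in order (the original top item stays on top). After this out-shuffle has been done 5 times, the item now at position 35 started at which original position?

Work backwards from position 35, undoing one out-shuffle at a time:
35 ← 18 ← 40 ← 51 ← 26 ← 44
So the item now at position 35 started at position 44.

44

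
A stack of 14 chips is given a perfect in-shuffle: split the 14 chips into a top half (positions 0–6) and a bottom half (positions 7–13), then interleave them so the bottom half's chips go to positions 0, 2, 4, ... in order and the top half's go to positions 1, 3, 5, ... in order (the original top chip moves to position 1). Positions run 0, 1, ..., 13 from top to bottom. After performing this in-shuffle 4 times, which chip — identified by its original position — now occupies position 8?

8

Work backwards from position 8, undoing one in-shuffle at a time:
8 ← 11 ← 5 ← 2 ← 8
So the chip now at position 8 started at position 8.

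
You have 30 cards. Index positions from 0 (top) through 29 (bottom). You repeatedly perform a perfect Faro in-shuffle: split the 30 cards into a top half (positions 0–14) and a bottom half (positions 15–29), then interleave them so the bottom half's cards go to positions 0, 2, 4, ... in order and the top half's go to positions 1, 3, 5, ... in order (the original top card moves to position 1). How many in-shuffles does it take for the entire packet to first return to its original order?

The in-shuffle permutes the 30 positions with cycle lengths [5, 5, 5, 5, 5, 5].
Every card is home exactly when every cycle has completed a whole number of laps, i.e. after lcm(5) = 5 in-shuffles.

5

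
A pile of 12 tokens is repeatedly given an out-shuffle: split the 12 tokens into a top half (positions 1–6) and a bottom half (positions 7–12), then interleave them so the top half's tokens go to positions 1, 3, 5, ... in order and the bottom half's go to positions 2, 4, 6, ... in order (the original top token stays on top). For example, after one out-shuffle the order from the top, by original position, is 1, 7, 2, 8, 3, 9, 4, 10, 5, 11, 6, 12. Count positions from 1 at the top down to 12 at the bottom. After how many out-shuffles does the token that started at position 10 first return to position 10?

Follow position 10 under repeated out-shuffles:
10 → 8 → 4 → 7 → 2 → 3 → 5 → 9 → 6 → 11 → 10
It first returns after 10 out-shuffles.

10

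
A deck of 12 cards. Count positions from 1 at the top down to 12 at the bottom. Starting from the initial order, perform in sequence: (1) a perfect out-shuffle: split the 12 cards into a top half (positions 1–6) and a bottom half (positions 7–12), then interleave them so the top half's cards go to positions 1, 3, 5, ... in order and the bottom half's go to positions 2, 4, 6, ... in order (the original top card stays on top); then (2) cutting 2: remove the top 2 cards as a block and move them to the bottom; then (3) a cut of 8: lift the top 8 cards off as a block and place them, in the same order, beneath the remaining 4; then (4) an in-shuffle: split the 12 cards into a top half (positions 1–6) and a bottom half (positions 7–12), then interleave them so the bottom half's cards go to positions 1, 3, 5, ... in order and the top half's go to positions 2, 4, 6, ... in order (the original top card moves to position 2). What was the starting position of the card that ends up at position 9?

5

Undo the operations in reverse order, starting from position 9:
  undo op 4 (in-shuffle, from bottom half): 9 ← 11
  undo op 3 (cut 8): 11 ← 7
  undo op 2 (cut 2): 7 ← 9
  undo op 1 (out-shuffle, from top half): 9 ← 5
So the card at position 9 came from original position 5.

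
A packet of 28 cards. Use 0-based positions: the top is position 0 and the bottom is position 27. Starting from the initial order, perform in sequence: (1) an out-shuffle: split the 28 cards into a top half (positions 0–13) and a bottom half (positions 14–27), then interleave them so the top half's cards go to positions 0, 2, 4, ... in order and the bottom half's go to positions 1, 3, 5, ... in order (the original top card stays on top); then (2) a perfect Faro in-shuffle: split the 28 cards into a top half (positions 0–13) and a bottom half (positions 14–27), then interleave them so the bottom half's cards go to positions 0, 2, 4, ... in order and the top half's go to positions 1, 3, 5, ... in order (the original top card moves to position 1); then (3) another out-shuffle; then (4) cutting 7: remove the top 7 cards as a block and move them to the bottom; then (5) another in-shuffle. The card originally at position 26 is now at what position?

21

Track the card from position 26 forward through each operation:
  after op 1 (out-shuffle): 26 → 25
  after op 2 (in-shuffle): 25 → 22
  after op 3 (out-shuffle): 22 → 17
  after op 4 (cut 7): 17 → 10
  after op 5 (in-shuffle): 10 → 21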